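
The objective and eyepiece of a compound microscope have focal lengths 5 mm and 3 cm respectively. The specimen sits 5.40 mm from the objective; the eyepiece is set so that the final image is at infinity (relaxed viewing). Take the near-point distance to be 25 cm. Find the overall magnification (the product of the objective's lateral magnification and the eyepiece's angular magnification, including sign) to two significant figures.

Convert to cm: f_obj = 5 mm = 0.5 cm; d_o = 5.40 mm = 0.54 cm.
Objective: 1/d_i = 1/f_obj - 1/d_o = 1/0.5 - 1/0.54 = 0.14815 cm^-1, so d_i = 6.750 cm.
m_obj = -d_i/d_o = -6.750/0.54 = -12.500.
Eyepiece angular magnification (image at infinity): M_eye = D/f_e = 25/3 = 8.333.
Overall M = m_obj x M_eye = (-12.500)(8.333) = -104.17.

-100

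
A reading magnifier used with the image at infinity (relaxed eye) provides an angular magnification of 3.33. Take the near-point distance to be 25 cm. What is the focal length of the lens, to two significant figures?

7.5 cm

For the image at infinity, M = D/f.
f = D/M = 25/3.33 = 7.508 cm.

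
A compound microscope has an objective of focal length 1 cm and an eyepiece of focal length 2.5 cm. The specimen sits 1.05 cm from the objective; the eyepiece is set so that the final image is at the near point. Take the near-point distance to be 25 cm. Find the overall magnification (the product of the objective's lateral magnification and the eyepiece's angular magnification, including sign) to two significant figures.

Objective: 1/d_i = 1/f_obj - 1/d_o = 1/1 - 1/1.05 = 0.04762 cm^-1, so d_i = 21.000 cm.
m_obj = -d_i/d_o = -21.000/1.05 = -20.000.
Eyepiece angular magnification (image at near point): M_eye = 1 + D/f_e = 1 + 25/2.5 = 11.000.
Overall M = m_obj x M_eye = (-20.000)(11.000) = -220.00.

-220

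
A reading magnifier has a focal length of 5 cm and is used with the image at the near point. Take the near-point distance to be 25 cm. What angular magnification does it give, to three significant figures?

M = 1 + D/f = 1 + 25/5 = 6.000.

6.00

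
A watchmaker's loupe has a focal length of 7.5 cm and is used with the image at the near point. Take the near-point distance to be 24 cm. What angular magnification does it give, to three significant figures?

M = 1 + D/f = 1 + 24/7.5 = 4.200.

4.20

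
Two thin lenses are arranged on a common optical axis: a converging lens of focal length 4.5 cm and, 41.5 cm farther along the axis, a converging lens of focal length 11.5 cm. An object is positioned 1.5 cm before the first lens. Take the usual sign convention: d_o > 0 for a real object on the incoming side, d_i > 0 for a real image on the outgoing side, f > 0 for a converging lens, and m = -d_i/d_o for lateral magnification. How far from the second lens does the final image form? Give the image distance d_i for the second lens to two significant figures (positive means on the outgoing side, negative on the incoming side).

16 cm

First lens: d_i1 = 1/(1/4.5 - 1/1.5) = -2.250 cm.
The intermediate image is virtual, 2.250 cm to the left of lens 1, so d_o2 = L - d_i1 = 41.5 - (-2.250) = 43.750 cm.
Second lens: d_i2 = 1/(1/11.5 - 1/(43.750)) = 15.601 cm.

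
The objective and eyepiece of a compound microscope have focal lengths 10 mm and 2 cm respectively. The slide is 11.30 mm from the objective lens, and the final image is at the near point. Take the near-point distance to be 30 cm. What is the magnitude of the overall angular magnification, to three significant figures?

Convert to cm: f_obj = 10 mm = 1 cm; d_o = 11.30 mm = 1.13 cm.
Objective: 1/d_i = 1/f_obj - 1/d_o = 1/1 - 1/1.13 = 0.11504 cm^-1, so d_i = 8.692 cm.
m_obj = -d_i/d_o = -8.692/1.13 = -7.692.
Eyepiece angular magnification (image at near point): M_eye = 1 + D/f_e = 1 + 30/2 = 16.000.
Overall M = m_obj x M_eye = (-7.692)(16.000) = -123.08.
|M| = 123.08.

123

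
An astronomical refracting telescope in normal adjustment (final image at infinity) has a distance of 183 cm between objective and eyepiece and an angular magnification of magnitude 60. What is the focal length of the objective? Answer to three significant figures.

In normal adjustment the tube length equals f_obj + f_eye and |M| = f_obj/f_eye.
So f_obj = 60 f_eye and 60 f_eye + f_eye = 183 cm, giving f_eye = 183/61 = 3.000 cm and f_obj = 180.000 cm.

180 cm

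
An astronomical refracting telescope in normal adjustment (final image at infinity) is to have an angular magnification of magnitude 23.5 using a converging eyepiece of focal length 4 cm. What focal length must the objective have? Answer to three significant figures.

94.0 cm

|M| = f_obj/|f_eye|, so f_obj = |M| x |f_eye| = 23.5 x 4 = 94.000 cm.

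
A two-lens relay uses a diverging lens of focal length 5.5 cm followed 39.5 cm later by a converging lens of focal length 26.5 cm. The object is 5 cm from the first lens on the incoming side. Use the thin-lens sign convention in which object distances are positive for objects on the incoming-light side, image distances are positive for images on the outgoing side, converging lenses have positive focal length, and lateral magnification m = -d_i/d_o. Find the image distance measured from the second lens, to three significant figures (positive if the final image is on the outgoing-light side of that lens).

First lens: d_i1 = 1/(1/(-5.5) - 1/5) = -2.619 cm.
With d_i1 < 0 the first image is virtual and lies on the object side; the object distance for lens 2 is d_o2 = 39.5 - (-2.619) = 42.119 cm.
Second lens: d_i2 = 1/(1/26.5 - 1/(42.119)) = 71.461 cm.

71.5 cm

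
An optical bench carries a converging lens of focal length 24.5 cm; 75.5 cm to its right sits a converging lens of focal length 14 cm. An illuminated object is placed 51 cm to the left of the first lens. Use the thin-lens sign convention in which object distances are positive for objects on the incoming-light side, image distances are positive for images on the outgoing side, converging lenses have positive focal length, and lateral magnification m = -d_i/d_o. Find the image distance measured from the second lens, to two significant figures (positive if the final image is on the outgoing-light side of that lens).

28 cm

First lens: d_i1 = 1/(1/24.5 - 1/51) = 47.151 cm.
That image sits 28.349 cm in front of the second lens, so d_o2 = 28.349 cm.
Second lens: d_i2 = 1/(1/14 - 1/(28.349)) = 27.659 cm.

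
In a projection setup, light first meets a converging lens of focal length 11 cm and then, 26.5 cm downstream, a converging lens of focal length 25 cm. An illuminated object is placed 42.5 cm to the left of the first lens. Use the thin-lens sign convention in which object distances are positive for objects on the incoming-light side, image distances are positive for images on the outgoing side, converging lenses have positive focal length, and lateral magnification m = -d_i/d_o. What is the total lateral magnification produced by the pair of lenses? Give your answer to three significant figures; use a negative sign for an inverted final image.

-0.654

First lens: d_i1 = 1/(1/11 - 1/42.5) = 14.841 cm.
m_1 = -(14.841)/42.5 = -0.3492.
That image sits 11.659 cm in front of the second lens, so d_o2 = 11.659 cm.
Second lens: d_i2 = 1/(1/25 - 1/(11.659)) = -21.847 cm.
m_2 = -(-21.847)/(11.659) = 1.8739.
Overall magnification: m = m_1 m_2 = -0.6544.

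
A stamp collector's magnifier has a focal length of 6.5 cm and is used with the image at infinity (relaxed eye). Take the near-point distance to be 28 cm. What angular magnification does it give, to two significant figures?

4.3

M = D/f = 28/6.5 = 4.308.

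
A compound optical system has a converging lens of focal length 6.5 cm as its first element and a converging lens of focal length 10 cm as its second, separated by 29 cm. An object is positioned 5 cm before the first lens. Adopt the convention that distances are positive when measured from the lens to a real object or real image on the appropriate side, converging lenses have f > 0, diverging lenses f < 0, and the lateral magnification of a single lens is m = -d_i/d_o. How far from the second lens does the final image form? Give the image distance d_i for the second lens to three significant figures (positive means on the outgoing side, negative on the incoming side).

12.5 cm

Lens 1: 1/d_i1 = 1/f_1 - 1/d_o1 = 1/6.5 - 1/5 = -0.04615 cm^-1, so d_i1 = -21.667 cm.
With d_i1 < 0 the first image is virtual and lies on the object side; the object distance for lens 2 is d_o2 = 29 - (-21.667) = 50.667 cm.
Lens 2: 1/d_i2 = 1/f_2 - 1/d_o2 = 1/10 - 1/(50.667) = 0.08026 cm^-1, so d_i2 = 12.459 cm.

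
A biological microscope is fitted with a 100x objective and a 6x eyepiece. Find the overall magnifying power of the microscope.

The overall magnification of a compound microscope is the product of the objective and eyepiece magnifications:
M = M_obj x M_eye = 100 x 6 = 600.

600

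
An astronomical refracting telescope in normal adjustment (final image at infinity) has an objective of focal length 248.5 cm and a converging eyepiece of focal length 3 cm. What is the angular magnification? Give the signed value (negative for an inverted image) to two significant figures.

-83

M = -f_obj/f_eye = -248.5/(3) = -82.833.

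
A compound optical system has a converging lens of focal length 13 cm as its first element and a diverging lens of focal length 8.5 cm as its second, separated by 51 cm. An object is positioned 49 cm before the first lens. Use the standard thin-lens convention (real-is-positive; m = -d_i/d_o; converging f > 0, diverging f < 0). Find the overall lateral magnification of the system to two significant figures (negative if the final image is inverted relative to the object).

Lens 1: 1/d_i1 = 1/f_1 - 1/d_o1 = 1/13 - 1/49 = 0.05651 cm^-1, so d_i1 = 17.694 cm.
m_1 = -(17.694)/49 = -0.3611.
The intermediate image is 17.694 cm to the right of lens 1, so d_o2 = L - d_i1 = 51 - 17.694 = 33.306 cm.
Lens 2: 1/d_i2 = 1/f_2 - 1/d_o2 = 1/(-8.5) - 1/(33.306) = -0.14767 cm^-1, so d_i2 = -6.772 cm.
m_2 = -(-6.772)/(33.306) = 0.2033.
Overall magnification: m = m_1 m_2 = -0.0734.

-0.073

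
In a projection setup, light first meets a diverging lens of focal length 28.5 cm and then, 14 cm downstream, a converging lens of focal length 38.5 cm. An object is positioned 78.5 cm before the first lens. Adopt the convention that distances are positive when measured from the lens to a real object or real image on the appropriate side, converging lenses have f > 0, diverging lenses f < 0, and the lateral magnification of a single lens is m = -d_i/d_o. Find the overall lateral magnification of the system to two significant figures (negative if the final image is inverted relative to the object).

Applying the thin-lens equation to the first lens, 1/(-28.5) = 1/78.5 + 1/d_i1, which gives d_i1 = -20.909 cm.
Its lateral magnification is m_1 = -d_i1/d_o1 = -(-20.909)/78.5 = 0.2664.
With d_i1 < 0 the first image is virtual and lies on the object side; the object distance for lens 2 is d_o2 = 14 - (-20.909) = 34.909 cm.
Applying the thin-lens equation again with f_2 = 38.5 cm and d_o2 = 34.909 cm gives d_i2 = -374.254 cm.
m_2 = -(-374.254)/(34.909) = 10.7209.
Overall magnification: m = m_1 m_2 = 2.8556.

2.9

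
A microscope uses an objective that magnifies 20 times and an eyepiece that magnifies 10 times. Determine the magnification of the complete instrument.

The overall magnification of a compound microscope is the product of the objective and eyepiece magnifications:
M = M_obj x M_eye = 20 x 10 = 200.

200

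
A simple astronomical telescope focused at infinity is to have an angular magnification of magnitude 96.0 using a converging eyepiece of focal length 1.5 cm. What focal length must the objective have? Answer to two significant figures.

|M| = f_obj/|f_eye|, so f_obj = |M| x |f_eye| = 96.0 x 1.5 = 144.000 cm.

140 cm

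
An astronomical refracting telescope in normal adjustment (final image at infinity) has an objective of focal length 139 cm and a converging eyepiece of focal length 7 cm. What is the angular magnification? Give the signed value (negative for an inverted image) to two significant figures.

-20

M = -f_obj/f_eye = -139/(7) = -19.857.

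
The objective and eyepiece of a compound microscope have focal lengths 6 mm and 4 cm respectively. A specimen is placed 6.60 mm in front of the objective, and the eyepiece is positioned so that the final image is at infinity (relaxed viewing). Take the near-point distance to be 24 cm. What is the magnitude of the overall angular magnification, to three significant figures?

60.0

Convert to cm: f_obj = 6 mm = 0.6 cm; d_o = 6.60 mm = 0.66 cm.
Objective: 1/d_i = 1/f_obj - 1/d_o = 1/0.6 - 1/0.66 = 0.15152 cm^-1, so d_i = 6.600 cm.
m_obj = -d_i/d_o = -6.600/0.66 = -10.000.
Eyepiece angular magnification (image at infinity): M_eye = D/f_e = 24/4 = 6.000.
Overall M = m_obj x M_eye = (-10.000)(6.000) = -60.00.
|M| = 60.00.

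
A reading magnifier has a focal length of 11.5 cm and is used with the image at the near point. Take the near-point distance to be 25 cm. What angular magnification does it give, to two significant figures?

M = 1 + D/f = 1 + 25/11.5 = 3.174.

3.2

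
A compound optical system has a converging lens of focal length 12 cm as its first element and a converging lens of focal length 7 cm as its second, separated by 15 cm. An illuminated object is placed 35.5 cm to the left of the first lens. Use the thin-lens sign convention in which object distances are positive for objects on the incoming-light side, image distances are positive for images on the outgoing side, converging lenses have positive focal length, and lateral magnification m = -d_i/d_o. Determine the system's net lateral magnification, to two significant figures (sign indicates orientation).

-0.35

Applying the thin-lens equation to the first lens, 1/12 = 1/35.5 + 1/d_i1, which gives d_i1 = 18.128 cm.
Its lateral magnification is m_1 = -d_i1/d_o1 = -(18.128)/35.5 = -0.5106.
This image would form 18.128 cm past lens 1, i.e. 3.128 cm beyond lens 2, so it is a virtual object for lens 2: d_o2 = 15 - 18.128 = -3.128 cm.
Applying the thin-lens equation again with f_2 = 7 cm and d_o2 = -3.128 cm gives d_i2 = 2.162 cm.
m_2 = -(2.162)/(-3.128) = 0.6912.
The system's lateral magnification is m_1 m_2 = (-0.5106)(0.6912) = -0.3529.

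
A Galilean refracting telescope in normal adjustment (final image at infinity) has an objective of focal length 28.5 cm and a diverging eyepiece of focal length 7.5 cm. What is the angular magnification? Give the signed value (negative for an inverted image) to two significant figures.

3.8

M = -f_obj/f_eye = -28.5/(-7.5) = 3.800.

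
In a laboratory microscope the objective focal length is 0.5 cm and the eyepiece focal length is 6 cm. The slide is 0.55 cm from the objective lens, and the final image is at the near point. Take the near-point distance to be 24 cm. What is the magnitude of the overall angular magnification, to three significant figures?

50.0

Objective: 1/d_i = 1/f_obj - 1/d_o = 1/0.5 - 1/0.55 = 0.18182 cm^-1, so d_i = 5.500 cm.
m_obj = -d_i/d_o = -5.500/0.55 = -10.000.
Eyepiece angular magnification (image at near point): M_eye = 1 + D/f_e = 1 + 24/6 = 5.000.
Overall M = m_obj x M_eye = (-10.000)(5.000) = -50.00.
|M| = 50.00.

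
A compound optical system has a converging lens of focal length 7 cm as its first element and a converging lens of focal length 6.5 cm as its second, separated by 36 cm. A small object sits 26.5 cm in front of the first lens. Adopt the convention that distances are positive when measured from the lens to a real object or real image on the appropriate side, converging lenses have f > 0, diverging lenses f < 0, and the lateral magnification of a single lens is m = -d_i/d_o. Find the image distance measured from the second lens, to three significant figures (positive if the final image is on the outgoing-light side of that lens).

Applying the thin-lens equation to the first lens, 1/7 = 1/26.5 + 1/d_i1, which gives d_i1 = 9.513 cm.
That image sits 26.487 cm in front of the second lens, so d_o2 = 26.487 cm.
Applying the thin-lens equation again with f_2 = 6.5 cm and d_o2 = 26.487 cm gives d_i2 = 8.614 cm.

8.61 cm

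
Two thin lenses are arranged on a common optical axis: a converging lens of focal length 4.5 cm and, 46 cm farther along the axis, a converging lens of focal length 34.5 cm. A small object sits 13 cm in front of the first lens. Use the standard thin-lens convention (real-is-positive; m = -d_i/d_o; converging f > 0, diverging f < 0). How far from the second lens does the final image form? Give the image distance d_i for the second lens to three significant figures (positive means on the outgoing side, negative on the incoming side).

Lens 1: 1/d_i1 = 1/f_1 - 1/d_o1 = 1/4.5 - 1/13 = 0.14530 cm^-1, so d_i1 = 6.882 cm.
Object distance for lens 2: d_o2 = 46 - 6.882 = 39.118 cm.
Lens 2: 1/d_i2 = 1/f_2 - 1/d_o2 = 1/34.5 - 1/(39.118) = 0.00342 cm^-1, so d_i2 = 292.261 cm.

292 cm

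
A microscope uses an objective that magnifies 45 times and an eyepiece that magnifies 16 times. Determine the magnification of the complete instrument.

720

The overall magnification of a compound microscope is the product of the objective and eyepiece magnifications:
M = M_obj x M_eye = 45 x 16 = 720.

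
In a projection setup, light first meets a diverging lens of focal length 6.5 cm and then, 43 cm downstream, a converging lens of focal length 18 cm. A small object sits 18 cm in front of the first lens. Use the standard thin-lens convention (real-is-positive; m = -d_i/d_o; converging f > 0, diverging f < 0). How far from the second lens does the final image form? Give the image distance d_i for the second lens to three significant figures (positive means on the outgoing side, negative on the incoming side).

First lens: d_i1 = 1/(1/(-6.5) - 1/18) = -4.776 cm.
With d_i1 < 0 the first image is virtual and lies on the object side; the object distance for lens 2 is d_o2 = 43 - (-4.776) = 47.776 cm.
Second lens: d_i2 = 1/(1/18 - 1/(47.776)) = 28.881 cm.

28.9 cm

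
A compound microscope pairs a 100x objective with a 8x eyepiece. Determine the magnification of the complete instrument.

The overall magnification of a compound microscope is the product of the objective and eyepiece magnifications:
M = M_obj x M_eye = 100 x 8 = 800.

800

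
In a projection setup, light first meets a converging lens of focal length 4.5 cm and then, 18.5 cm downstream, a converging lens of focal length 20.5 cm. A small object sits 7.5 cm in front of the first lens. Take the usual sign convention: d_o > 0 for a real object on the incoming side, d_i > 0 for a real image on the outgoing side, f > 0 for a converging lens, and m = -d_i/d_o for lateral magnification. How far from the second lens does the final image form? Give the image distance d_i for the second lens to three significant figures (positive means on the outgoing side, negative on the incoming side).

Lens 1: 1/d_i1 = 1/f_1 - 1/d_o1 = 1/4.5 - 1/7.5 = 0.08889 cm^-1, so d_i1 = 11.250 cm.
Object distance for lens 2: d_o2 = 18.5 - 11.250 = 7.250 cm.
Lens 2: 1/d_i2 = 1/f_2 - 1/d_o2 = 1/20.5 - 1/(7.250) = -0.08915 cm^-1, so d_i2 = -11.217 cm.

-11.2 cm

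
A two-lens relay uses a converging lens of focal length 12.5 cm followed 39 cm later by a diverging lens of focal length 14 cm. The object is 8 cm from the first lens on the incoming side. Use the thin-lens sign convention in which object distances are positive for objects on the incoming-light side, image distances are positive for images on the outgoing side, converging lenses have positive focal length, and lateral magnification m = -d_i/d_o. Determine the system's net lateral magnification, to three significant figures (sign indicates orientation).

0.517

Applying the thin-lens equation to the first lens, 1/12.5 = 1/8 + 1/d_i1, which gives d_i1 = -22.222 cm.
Its lateral magnification is m_1 = -d_i1/d_o1 = -(-22.222)/8 = 2.7778.
The intermediate image is virtual, 22.222 cm to the left of lens 1, so d_o2 = L - d_i1 = 39 - (-22.222) = 61.222 cm.
Applying the thin-lens equation again with f_2 = -14 cm and d_o2 = 61.222 cm gives d_i2 = -11.394 cm.
m_2 = -(-11.394)/(61.222) = 0.1861.
Total m = m_1 x m_2 = (2.7778)(0.1861) = 0.5170.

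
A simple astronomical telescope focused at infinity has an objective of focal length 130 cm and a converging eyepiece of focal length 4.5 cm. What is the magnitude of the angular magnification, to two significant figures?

|M| = f_obj/|f_eye| = 130/4.5 = 28.889.

29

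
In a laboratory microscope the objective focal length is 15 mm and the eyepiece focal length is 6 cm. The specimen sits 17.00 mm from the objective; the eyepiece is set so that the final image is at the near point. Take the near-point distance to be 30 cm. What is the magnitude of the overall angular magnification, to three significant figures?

Convert to cm: f_obj = 15 mm = 1.5 cm; d_o = 17.00 mm = 1.70 cm.
Objective: 1/d_i = 1/f_obj - 1/d_o = 1/1.5 - 1/1.70 = 0.07843 cm^-1, so d_i = 12.750 cm.
m_obj = -d_i/d_o = -12.750/1.70 = -7.500.
Eyepiece angular magnification (image at near point): M_eye = 1 + D/f_e = 1 + 30/6 = 6.000.
Overall M = m_obj x M_eye = (-7.500)(6.000) = -45.00.
|M| = 45.00.

45.0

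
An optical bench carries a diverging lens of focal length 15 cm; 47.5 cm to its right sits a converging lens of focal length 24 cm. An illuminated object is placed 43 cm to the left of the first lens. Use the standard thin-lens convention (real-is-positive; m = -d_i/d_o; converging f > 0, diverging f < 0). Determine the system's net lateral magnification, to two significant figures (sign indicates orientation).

Lens 1: 1/d_i1 = 1/f_1 - 1/d_o1 = 1/(-15) - 1/43 = -0.08992 cm^-1, so d_i1 = -11.121 cm.
m_1 = -(-11.121)/43 = 0.2586.
The intermediate image is virtual, 11.121 cm to the left of lens 1, so d_o2 = L - d_i1 = 47.5 - (-11.121) = 58.621 cm.
Lens 2: 1/d_i2 = 1/f_2 - 1/d_o2 = 1/24 - 1/(58.621) = 0.02461 cm^-1, so d_i2 = 40.637 cm.
m_2 = -(40.637)/(58.621) = -0.6932.
The system's lateral magnification is m_1 m_2 = (0.2586)(-0.6932) = -0.1793.

-0.18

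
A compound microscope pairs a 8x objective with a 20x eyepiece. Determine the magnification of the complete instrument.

160

The overall magnification of a compound microscope is the product of the objective and eyepiece magnifications:
M = M_obj x M_eye = 8 x 20 = 160.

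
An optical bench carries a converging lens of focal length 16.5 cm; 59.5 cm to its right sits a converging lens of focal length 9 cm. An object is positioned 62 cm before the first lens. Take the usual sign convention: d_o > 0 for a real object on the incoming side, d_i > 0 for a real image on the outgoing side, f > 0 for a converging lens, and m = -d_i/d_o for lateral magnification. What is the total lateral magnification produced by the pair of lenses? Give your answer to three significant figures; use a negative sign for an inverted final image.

0.116

Applying the thin-lens equation to the first lens, 1/16.5 = 1/62 + 1/d_i1, which gives d_i1 = 22.484 cm.
Its lateral magnification is m_1 = -d_i1/d_o1 = -(22.484)/62 = -0.3626.
That image sits 37.016 cm in front of the second lens, so d_o2 = 37.016 cm.
Applying the thin-lens equation again with f_2 = 9 cm and d_o2 = 37.016 cm gives d_i2 = 11.891 cm.
m_2 = -(11.891)/(37.016) = -0.3212.
Total m = m_1 x m_2 = (-0.3626)(-0.3212) = 0.1165.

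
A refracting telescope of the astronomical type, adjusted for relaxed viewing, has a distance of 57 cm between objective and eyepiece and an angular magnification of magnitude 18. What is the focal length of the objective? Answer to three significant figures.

In normal adjustment the tube length equals f_obj + f_eye and |M| = f_obj/f_eye.
So f_obj = 18 f_eye and 18 f_eye + f_eye = 57 cm, giving f_eye = 57/19 = 3.000 cm and f_obj = 54.000 cm.

54.0 cm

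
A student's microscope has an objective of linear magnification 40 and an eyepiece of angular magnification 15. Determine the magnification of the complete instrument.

The overall magnification of a compound microscope is the product of the objective and eyepiece magnifications:
M = M_obj x M_eye = 40 x 15 = 600.

600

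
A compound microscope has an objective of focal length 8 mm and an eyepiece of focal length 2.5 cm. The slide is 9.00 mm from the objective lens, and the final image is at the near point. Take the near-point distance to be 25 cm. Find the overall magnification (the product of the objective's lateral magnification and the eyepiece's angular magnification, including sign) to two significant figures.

Convert to cm: f_obj = 8 mm = 0.8 cm; d_o = 9.00 mm = 0.90 cm.
Objective: 1/d_i = 1/f_obj - 1/d_o = 1/0.8 - 1/0.90 = 0.13889 cm^-1, so d_i = 7.200 cm.
m_obj = -d_i/d_o = -7.200/0.90 = -8.000.
Eyepiece angular magnification (image at near point): M_eye = 1 + D/f_e = 1 + 25/2.5 = 11.000.
Overall M = m_obj x M_eye = (-8.000)(11.000) = -88.00.

-88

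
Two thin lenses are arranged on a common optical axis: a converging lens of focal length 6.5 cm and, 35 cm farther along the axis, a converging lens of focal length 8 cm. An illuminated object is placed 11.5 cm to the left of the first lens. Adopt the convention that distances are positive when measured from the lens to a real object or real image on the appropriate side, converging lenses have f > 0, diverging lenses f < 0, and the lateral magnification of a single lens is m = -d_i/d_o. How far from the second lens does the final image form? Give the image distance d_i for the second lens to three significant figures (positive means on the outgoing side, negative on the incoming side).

Applying the thin-lens equation to the first lens, 1/6.5 = 1/11.5 + 1/d_i1, which gives d_i1 = 14.950 cm.
That image sits 20.050 cm in front of the second lens, so d_o2 = 20.050 cm.
Applying the thin-lens equation again with f_2 = 8 cm and d_o2 = 20.050 cm gives d_i2 = 13.311 cm.

13.3 cm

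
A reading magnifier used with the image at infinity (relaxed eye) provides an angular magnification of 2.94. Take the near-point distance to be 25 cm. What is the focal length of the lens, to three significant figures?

8.50 cm

For the image at infinity, M = D/f.
f = D/M = 25/2.94 = 8.503 cm.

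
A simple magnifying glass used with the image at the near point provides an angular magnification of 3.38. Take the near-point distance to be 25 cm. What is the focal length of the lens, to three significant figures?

10.5 cm

For the image at the near point, M = 1 + D/f.
f = D/(M - 1) = 25/(3.38 - 1) = 10.504 cm.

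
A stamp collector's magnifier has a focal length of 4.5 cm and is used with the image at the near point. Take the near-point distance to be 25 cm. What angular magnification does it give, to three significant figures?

M = 1 + D/f = 1 + 25/4.5 = 6.556.

6.56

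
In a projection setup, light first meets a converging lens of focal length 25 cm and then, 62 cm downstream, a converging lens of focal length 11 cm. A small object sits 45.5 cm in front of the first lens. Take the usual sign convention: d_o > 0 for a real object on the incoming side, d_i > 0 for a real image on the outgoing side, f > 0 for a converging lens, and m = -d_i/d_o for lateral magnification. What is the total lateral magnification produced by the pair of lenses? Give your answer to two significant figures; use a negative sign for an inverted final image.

Applying the thin-lens equation to the first lens, 1/25 = 1/45.5 + 1/d_i1, which gives d_i1 = 55.488 cm.
Its lateral magnification is m_1 = -d_i1/d_o1 = -(55.488)/45.5 = -1.2195.
Object distance for lens 2: d_o2 = 62 - 55.488 = 6.512 cm.
Applying the thin-lens equation again with f_2 = 11 cm and d_o2 = 6.512 cm gives d_i2 = -15.962 cm.
m_2 = -(-15.962)/(6.512) = 2.4511.
Overall magnification: m = m_1 m_2 = -2.9891.

-3.0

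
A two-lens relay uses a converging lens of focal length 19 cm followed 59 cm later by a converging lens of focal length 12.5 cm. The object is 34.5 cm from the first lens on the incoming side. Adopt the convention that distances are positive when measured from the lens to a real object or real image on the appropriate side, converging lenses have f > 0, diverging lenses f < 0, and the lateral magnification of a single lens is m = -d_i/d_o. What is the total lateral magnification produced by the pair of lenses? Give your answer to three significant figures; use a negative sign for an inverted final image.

3.64

Lens 1: 1/d_i1 = 1/f_1 - 1/d_o1 = 1/19 - 1/34.5 = 0.02365 cm^-1, so d_i1 = 42.290 cm.
m_1 = -(42.290)/34.5 = -1.2258.
The intermediate image is 42.290 cm to the right of lens 1, so d_o2 = L - d_i1 = 59 - 42.290 = 16.710 cm.
Lens 2: 1/d_i2 = 1/f_2 - 1/d_o2 = 1/12.5 - 1/(16.710) = 0.02015 cm^-1, so d_i2 = 49.617 cm.
m_2 = -(49.617)/(16.710) = -2.9693.
Total m = m_1 x m_2 = (-1.2258)(-2.9693) = 3.6398.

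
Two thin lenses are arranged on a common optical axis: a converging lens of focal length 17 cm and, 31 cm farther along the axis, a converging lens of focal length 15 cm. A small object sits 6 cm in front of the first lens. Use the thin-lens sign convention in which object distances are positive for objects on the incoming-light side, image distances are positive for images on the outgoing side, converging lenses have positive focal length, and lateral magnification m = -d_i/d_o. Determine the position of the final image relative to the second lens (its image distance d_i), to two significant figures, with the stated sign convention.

Applying the thin-lens equation to the first lens, 1/17 = 1/6 + 1/d_i1, which gives d_i1 = -9.273 cm.
With d_i1 < 0 the first image is virtual and lies on the object side; the object distance for lens 2 is d_o2 = 31 - (-9.273) = 40.273 cm.
Applying the thin-lens equation again with f_2 = 15 cm and d_o2 = 40.273 cm gives d_i2 = 23.903 cm.

24 cm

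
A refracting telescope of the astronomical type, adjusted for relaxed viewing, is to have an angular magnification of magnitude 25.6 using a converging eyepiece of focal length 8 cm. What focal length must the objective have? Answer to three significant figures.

205 cm

|M| = f_obj/|f_eye|, so f_obj = |M| x |f_eye| = 25.6 x 8 = 204.800 cm.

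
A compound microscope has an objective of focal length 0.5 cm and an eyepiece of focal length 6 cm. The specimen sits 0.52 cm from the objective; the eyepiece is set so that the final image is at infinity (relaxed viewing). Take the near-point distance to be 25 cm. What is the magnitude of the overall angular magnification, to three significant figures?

Objective: 1/d_i = 1/f_obj - 1/d_o = 1/0.5 - 1/0.52 = 0.07692 cm^-1, so d_i = 13.000 cm.
m_obj = -d_i/d_o = -13.000/0.52 = -25.000.
Eyepiece angular magnification (image at infinity): M_eye = D/f_e = 25/6 = 4.167.
Overall M = m_obj x M_eye = (-25.000)(4.167) = -104.17.
|M| = 104.17.

104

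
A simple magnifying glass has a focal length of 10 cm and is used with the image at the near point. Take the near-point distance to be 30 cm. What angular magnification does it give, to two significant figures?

M = 1 + D/f = 1 + 30/10 = 4.000.

4.0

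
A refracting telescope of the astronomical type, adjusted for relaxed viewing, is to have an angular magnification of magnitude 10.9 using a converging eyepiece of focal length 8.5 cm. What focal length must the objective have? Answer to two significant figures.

93 cm

|M| = f_obj/|f_eye|, so f_obj = |M| x |f_eye| = 10.9 x 8.5 = 92.650 cm.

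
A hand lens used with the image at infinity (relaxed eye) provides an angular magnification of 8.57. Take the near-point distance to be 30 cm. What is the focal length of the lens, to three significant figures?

For the image at infinity, M = D/f.
f = D/M = 30/8.57 = 3.501 cm.

3.50 cm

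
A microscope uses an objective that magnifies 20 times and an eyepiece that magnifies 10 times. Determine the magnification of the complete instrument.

200

The overall magnification of a compound microscope is the product of the objective and eyepiece magnifications:
M = M_obj x M_eye = 20 x 10 = 200.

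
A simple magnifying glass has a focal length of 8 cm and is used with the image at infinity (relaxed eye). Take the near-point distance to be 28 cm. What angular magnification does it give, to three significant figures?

M = D/f = 28/8 = 3.500.

3.50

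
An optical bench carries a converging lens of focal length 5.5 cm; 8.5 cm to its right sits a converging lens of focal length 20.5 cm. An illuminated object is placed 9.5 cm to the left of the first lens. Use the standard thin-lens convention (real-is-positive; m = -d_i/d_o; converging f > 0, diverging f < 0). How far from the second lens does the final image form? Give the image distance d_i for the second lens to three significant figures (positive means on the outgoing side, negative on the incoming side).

3.73 cm

Applying the thin-lens equation to the first lens, 1/5.5 = 1/9.5 + 1/d_i1, which gives d_i1 = 13.062 cm.
This image would form 13.062 cm past lens 1, i.e. 4.562 cm beyond lens 2, so it is a virtual object for lens 2: d_o2 = 8.5 - 13.062 = -4.562 cm.
Applying the thin-lens equation again with f_2 = 20.5 cm and d_o2 = -4.562 cm gives d_i2 = 3.732 cm.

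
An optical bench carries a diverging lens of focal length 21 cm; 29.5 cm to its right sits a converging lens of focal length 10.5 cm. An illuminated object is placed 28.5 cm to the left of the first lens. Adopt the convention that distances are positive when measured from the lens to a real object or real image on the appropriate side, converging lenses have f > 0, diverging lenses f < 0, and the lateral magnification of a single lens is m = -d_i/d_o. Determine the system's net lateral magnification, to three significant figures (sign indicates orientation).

-0.143

Applying the thin-lens equation to the first lens, 1/(-21) = 1/28.5 + 1/d_i1, which gives d_i1 = -12.091 cm.
Its lateral magnification is m_1 = -d_i1/d_o1 = -(-12.091)/28.5 = 0.4242.
With d_i1 < 0 the first image is virtual and lies on the object side; the object distance for lens 2 is d_o2 = 29.5 - (-12.091) = 41.591 cm.
Applying the thin-lens equation again with f_2 = 10.5 cm and d_o2 = 41.591 cm gives d_i2 = 14.046 cm.
m_2 = -(14.046)/(41.591) = -0.3377.
Total m = m_1 x m_2 = (0.4242)(-0.3377) = -0.1433.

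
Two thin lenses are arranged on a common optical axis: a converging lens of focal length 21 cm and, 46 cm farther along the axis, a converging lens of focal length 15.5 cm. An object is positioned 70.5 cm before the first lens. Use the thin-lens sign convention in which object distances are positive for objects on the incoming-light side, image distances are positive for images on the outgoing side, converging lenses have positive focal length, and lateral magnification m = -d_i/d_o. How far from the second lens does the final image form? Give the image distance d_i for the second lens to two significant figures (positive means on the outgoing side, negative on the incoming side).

420 cm

Lens 1: 1/d_i1 = 1/f_1 - 1/d_o1 = 1/21 - 1/70.5 = 0.03343 cm^-1, so d_i1 = 29.909 cm.
That image sits 16.091 cm in front of the second lens, so d_o2 = 16.091 cm.
Lens 2: 1/d_i2 = 1/f_2 - 1/d_o2 = 1/15.5 - 1/(16.091) = 0.00237 cm^-1, so d_i2 = 422.077 cm.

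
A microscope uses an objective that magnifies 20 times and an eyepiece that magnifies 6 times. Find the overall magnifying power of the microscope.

120

The overall magnification of a compound microscope is the product of the objective and eyepiece magnifications:
M = M_obj x M_eye = 20 x 6 = 120.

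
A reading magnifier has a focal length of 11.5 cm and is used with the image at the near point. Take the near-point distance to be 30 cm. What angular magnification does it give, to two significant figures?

M = 1 + D/f = 1 + 30/11.5 = 3.609.

3.6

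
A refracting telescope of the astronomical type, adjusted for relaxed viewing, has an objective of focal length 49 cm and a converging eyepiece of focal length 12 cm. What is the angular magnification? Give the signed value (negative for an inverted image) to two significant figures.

M = -f_obj/f_eye = -49/(12) = -4.083.

-4.1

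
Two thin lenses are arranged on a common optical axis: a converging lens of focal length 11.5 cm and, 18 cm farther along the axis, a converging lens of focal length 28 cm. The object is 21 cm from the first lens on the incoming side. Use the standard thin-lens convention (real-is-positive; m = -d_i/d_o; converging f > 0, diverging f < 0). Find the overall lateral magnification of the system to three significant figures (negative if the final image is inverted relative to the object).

-0.957

Lens 1: 1/d_i1 = 1/f_1 - 1/d_o1 = 1/11.5 - 1/21 = 0.03934 cm^-1, so d_i1 = 25.421 cm.
m_1 = -(25.421)/21 = -1.2105.
Since 25.421 cm > 18 cm, the first image lies past the second lens and serves as a virtual object: d_o2 = L - d_i1 = -7.421 cm.
Lens 2: 1/d_i2 = 1/f_2 - 1/d_o2 = 1/28 - 1/(-7.421) = 0.17047 cm^-1, so d_i2 = 5.866 cm.
m_2 = -(5.866)/(-7.421) = 0.7905.
Total m = m_1 x m_2 = (-1.2105)(0.7905) = -0.9569.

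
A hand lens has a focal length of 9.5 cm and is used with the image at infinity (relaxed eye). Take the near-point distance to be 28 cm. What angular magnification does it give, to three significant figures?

2.95

M = D/f = 28/9.5 = 2.947.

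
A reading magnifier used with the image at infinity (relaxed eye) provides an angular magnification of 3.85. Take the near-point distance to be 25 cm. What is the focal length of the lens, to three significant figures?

6.49 cm

For the image at infinity, M = D/f.
f = D/M = 25/3.85 = 6.494 cm.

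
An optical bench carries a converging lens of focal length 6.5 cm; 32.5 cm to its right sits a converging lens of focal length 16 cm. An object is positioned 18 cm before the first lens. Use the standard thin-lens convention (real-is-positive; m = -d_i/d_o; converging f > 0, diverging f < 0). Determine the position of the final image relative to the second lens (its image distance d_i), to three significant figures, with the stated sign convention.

56.5 cm

Applying the thin-lens equation to the first lens, 1/6.5 = 1/18 + 1/d_i1, which gives d_i1 = 10.174 cm.
That image sits 22.326 cm in front of the second lens, so d_o2 = 22.326 cm.
Applying the thin-lens equation again with f_2 = 16 cm and d_o2 = 22.326 cm gives d_i2 = 56.467 cm.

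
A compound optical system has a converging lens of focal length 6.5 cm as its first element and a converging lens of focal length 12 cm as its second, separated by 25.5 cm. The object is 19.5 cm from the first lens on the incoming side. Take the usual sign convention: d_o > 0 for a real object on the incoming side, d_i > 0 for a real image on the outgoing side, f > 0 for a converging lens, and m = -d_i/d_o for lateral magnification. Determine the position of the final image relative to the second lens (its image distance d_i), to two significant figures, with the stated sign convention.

First lens: d_i1 = 1/(1/6.5 - 1/19.5) = 9.750 cm.
The intermediate image is 9.750 cm to the right of lens 1, so d_o2 = L - d_i1 = 25.5 - 9.750 = 15.750 cm.
Second lens: d_i2 = 1/(1/12 - 1/(15.750)) = 50.400 cm.

50 cm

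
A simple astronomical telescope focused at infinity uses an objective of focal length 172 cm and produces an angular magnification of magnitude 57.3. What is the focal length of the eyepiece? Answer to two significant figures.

3.0 cm

|M| = f_obj/f_eye, so f_eye = f_obj/|M| = 172/57.3 = 3.002 cm.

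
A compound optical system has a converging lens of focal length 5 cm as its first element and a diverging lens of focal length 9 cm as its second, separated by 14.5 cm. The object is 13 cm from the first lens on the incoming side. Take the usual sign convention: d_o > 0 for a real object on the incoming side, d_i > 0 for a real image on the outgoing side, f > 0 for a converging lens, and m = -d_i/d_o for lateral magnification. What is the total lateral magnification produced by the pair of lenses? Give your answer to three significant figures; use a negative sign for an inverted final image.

-0.366

Applying the thin-lens equation to the first lens, 1/5 = 1/13 + 1/d_i1, which gives d_i1 = 8.125 cm.
Its lateral magnification is m_1 = -d_i1/d_o1 = -(8.125)/13 = -0.6250.
That image sits 6.375 cm in front of the second lens, so d_o2 = 6.375 cm.
Applying the thin-lens equation again with f_2 = -9 cm and d_o2 = 6.375 cm gives d_i2 = -3.732 cm.
m_2 = -(-3.732)/(6.375) = 0.5854.
Total m = m_1 x m_2 = (-0.6250)(0.5854) = -0.3659.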